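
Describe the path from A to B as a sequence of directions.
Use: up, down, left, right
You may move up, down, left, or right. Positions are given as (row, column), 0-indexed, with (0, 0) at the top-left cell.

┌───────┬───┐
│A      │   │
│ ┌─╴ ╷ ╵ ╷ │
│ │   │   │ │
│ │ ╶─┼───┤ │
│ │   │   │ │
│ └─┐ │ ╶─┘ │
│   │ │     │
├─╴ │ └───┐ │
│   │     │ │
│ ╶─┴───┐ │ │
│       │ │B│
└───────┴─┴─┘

Finding the path and converting it to directions:
Path through cells: (0,0) → (0,1) → (0,2) → (0,3) → (1,3) → (1,4) → (0,4) → (0,5) → (1,5) → (2,5) → (3,5) → (4,5) → (5,5)
Directions: right, right, right, down, right, up, right, down, down, down, down, down

Solution:

┌───────┬───┐
│A → → ↓│↱ ↓│
│ ┌─╴ ╷ ╵ ╷ │
│ │   │↳ ↑│↓│
│ │ ╶─┼───┤ │
│ │   │   │↓│
│ └─┐ │ ╶─┘ │
│   │ │    ↓│
├─╴ │ └───┐ │
│   │     │↓│
│ ╶─┴───┐ │ │
│       │ │B│
└───────┴─┴─┘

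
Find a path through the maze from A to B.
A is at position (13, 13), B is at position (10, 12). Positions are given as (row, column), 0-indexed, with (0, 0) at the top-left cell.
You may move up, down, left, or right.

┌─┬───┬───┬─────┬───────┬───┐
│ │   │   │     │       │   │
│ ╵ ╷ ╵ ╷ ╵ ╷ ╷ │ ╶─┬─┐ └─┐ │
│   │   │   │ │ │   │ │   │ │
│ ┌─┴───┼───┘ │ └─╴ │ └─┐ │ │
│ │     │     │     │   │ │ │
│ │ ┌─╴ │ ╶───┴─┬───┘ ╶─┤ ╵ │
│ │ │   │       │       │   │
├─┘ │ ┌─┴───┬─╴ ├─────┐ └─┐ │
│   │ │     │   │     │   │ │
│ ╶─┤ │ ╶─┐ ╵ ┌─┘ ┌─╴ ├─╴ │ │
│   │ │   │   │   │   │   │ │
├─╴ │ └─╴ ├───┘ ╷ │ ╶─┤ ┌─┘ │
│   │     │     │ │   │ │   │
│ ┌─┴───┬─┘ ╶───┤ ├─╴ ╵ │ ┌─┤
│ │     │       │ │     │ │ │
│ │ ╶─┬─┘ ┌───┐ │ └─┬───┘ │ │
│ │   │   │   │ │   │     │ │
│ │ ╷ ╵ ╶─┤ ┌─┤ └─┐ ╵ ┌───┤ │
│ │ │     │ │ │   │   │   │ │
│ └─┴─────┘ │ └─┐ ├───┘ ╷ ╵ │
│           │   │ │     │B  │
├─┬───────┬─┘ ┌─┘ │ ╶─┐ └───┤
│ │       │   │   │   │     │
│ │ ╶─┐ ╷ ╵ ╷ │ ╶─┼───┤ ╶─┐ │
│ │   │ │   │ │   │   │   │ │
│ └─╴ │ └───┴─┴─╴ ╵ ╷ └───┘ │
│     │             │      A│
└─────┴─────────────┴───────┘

Finding the shortest path from (13, 13) to (10, 12):
Path length: 8 steps
Directions: up → up → left → left → up → up → right → down

Solution:

┌─┬───┬───┬─────┬───────┬───┐
│ │   │   │     │       │   │
│ ╵ ╷ ╵ ╷ ╵ ╷ ╷ │ ╶─┬─┐ └─┐ │
│   │   │   │ │ │   │ │   │ │
│ ┌─┴───┼───┘ │ └─╴ │ └─┐ │ │
│ │     │     │     │   │ │ │
│ │ ┌─╴ │ ╶───┴─┬───┘ ╶─┤ ╵ │
│ │ │   │       │       │   │
├─┘ │ ┌─┴───┬─╴ ├─────┐ └─┐ │
│   │ │     │   │     │   │ │
│ ╶─┤ │ ╶─┐ ╵ ┌─┘ ┌─╴ ├─╴ │ │
│   │ │   │   │   │   │   │ │
├─╴ │ └─╴ ├───┘ ╷ │ ╶─┤ ┌─┘ │
│   │     │     │ │   │ │   │
│ ┌─┴───┬─┘ ╶───┤ ├─╴ ╵ │ ┌─┤
│ │     │       │ │     │ │ │
│ │ ╶─┬─┘ ┌───┐ │ └─┬───┘ │ │
│ │   │   │   │ │   │     │ │
│ │ ╷ ╵ ╶─┤ ┌─┤ └─┐ ╵ ┌───┤ │
│ │ │     │ │ │   │   │↱ ↓│ │
│ └─┴─────┘ │ └─┐ ├───┘ ╷ ╵ │
│           │   │ │    ↑│B  │
├─┬───────┬─┘ ┌─┘ │ ╶─┐ └───┤
│ │       │   │   │   │↑ ← ↰│
│ │ ╶─┐ ╷ ╵ ╷ │ ╶─┼───┤ ╶─┐ │
│ │   │ │   │ │   │   │   │↑│
│ └─╴ │ └───┴─┴─╴ ╵ ╷ └───┘ │
│     │             │      A│
└─────┴─────────────┴───────┘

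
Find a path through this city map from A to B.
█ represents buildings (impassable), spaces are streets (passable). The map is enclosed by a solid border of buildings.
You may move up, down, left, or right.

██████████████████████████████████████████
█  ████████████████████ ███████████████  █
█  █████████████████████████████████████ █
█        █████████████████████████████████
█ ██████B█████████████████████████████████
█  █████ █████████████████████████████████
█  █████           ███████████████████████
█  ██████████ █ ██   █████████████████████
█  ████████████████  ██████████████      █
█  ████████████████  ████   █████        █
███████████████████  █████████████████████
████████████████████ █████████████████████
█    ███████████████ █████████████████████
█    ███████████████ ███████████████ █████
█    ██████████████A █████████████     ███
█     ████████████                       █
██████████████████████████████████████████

Finding the shortest path from A to B:
Movement: cardinal only
Path length: 23 steps
Directions: right → up → up → up → up → up → up → up → left → left → up → left → left → left → left → left → left → left → left → left → left → up → up

Solution:

██████████████████████████████████████████
█  ████████████████████ ███████████████  █
█  █████████████████████████████████████ █
█        █████████████████████████████████
█ ██████B█████████████████████████████████
█  █████↑█████████████████████████████████
█  █████↑←←←←←←←←←↰███████████████████████
█  ██████████ █ ██↑←↰█████████████████████
█  ████████████████ ↑██████████████      █
█  ████████████████ ↑████   █████        █
███████████████████ ↑█████████████████████
████████████████████↑█████████████████████
█    ███████████████↑█████████████████████
█    ███████████████↑███████████████ █████
█    ██████████████A↑█████████████     ███
█     ████████████                       █
██████████████████████████████████████████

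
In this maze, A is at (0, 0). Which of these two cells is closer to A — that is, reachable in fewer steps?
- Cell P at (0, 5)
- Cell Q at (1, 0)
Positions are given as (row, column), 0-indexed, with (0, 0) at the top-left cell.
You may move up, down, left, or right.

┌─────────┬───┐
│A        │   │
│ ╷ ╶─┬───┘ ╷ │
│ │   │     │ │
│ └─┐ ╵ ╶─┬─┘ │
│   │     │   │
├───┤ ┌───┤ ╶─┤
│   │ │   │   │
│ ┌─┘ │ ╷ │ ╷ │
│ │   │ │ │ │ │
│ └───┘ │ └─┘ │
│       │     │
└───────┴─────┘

Shortest path A → P at (0, 5): 9 steps
Shortest path A → Q at (1, 0): 1 steps

Q is closer (1 steps vs 9 steps).

Path to P:

┌─────────┬───┐
│A ↓      │P  │
│ ╷ ╶─┬───┘ ╷ │
│ │↳ ↓│↱ → ↑│ │
│ └─┐ ╵ ╶─┬─┘ │
│   │↳ ↑  │   │
├───┤ ┌───┤ ╶─┤
│   │ │   │   │
│ ┌─┘ │ ╷ │ ╷ │
│ │   │ │ │ │ │
│ └───┘ │ └─┘ │
│       │     │
└───────┴─────┘

Path to Q:

┌─────────┬───┐
│A        │   │
│ ╷ ╶─┬───┘ ╷ │
│Q│   │     │ │
│ └─┐ ╵ ╶─┬─┘ │
│   │     │   │
├───┤ ┌───┤ ╶─┤
│   │ │   │   │
│ ┌─┘ │ ╷ │ ╷ │
│ │   │ │ │ │ │
│ └───┘ │ └─┘ │
│       │     │
└───────┴─────┘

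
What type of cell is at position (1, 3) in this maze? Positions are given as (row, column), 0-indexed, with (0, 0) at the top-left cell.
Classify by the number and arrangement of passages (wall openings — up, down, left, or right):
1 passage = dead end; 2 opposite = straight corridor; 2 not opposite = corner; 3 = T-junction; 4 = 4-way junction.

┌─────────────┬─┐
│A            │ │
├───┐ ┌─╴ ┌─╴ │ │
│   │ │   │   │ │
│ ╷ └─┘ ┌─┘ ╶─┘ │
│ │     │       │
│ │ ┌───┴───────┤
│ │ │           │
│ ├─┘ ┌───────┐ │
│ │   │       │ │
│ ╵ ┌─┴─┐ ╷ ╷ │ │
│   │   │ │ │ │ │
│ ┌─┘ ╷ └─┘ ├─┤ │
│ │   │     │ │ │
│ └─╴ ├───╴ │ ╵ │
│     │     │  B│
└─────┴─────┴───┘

Checking cell at (1, 3):
Number of passages: 2
Cell type: corner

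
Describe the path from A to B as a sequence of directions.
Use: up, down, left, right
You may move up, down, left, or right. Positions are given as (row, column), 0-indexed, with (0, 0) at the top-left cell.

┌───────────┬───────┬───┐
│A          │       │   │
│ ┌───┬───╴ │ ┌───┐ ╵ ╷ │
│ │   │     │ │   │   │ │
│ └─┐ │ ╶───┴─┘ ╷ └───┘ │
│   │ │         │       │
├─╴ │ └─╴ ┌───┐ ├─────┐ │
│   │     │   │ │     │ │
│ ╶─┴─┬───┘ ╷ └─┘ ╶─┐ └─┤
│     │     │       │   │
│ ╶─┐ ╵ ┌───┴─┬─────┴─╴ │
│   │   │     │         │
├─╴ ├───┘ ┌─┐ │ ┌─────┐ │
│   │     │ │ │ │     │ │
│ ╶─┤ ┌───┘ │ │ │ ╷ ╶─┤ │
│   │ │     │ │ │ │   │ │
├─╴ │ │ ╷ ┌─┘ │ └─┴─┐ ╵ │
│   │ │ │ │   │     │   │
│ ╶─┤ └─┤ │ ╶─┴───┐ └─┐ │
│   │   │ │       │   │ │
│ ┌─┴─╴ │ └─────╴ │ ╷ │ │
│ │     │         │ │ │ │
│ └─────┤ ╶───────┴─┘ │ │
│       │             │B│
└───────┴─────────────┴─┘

Finding the path and converting it to directions:
Path through cells: (0,0) → (1,0) → (2,0) → (2,1) → (3,1) → (3,0) → (4,0) → (4,1) → (4,2) → (5,2) → (5,3) → (4,3) → (4,4) → (4,5) → (3,5) → (3,6) → (4,6) → (4,7) → (4,8) → (3,8) → (3,9) → (3,10) → (4,10) → (4,11) → (5,11) → (6,11) → (7,11) → (8,11) → (9,11) → (10,11) → (11,11)
Directions: down, down, right, down, left, down, right, right, down, right, up, right, right, up, right, down, right, right, up, right, right, down, right, down, down, down, down, down, down, down

Solution:

┌───────────┬───────┬───┐
│A          │       │   │
│ ┌───┬───╴ │ ┌───┐ ╵ ╷ │
│↓│   │     │ │   │   │ │
│ └─┐ │ ╶───┴─┘ ╷ └───┘ │
│↳ ↓│ │         │       │
├─╴ │ └─╴ ┌───┐ ├─────┐ │
│↓ ↲│     │↱ ↓│ │↱ → ↓│ │
│ ╶─┴─┬───┘ ╷ └─┘ ╶─┐ └─┤
│↳ → ↓│↱ → ↑│↳ → ↑  │↳ ↓│
│ ╶─┐ ╵ ┌───┴─┬─────┴─╴ │
│   │↳ ↑│     │        ↓│
├─╴ ├───┘ ┌─┐ │ ┌─────┐ │
│   │     │ │ │ │     │↓│
│ ╶─┤ ┌───┘ │ │ │ ╷ ╶─┤ │
│   │ │     │ │ │ │   │↓│
├─╴ │ │ ╷ ┌─┘ │ └─┴─┐ ╵ │
│   │ │ │ │   │     │  ↓│
│ ╶─┤ └─┤ │ ╶─┴───┐ └─┐ │
│   │   │ │       │   │↓│
│ ┌─┴─╴ │ └─────╴ │ ╷ │ │
│ │     │         │ │ │↓│
│ └─────┤ ╶───────┴─┘ │ │
│       │             │B│
└───────┴─────────────┴─┘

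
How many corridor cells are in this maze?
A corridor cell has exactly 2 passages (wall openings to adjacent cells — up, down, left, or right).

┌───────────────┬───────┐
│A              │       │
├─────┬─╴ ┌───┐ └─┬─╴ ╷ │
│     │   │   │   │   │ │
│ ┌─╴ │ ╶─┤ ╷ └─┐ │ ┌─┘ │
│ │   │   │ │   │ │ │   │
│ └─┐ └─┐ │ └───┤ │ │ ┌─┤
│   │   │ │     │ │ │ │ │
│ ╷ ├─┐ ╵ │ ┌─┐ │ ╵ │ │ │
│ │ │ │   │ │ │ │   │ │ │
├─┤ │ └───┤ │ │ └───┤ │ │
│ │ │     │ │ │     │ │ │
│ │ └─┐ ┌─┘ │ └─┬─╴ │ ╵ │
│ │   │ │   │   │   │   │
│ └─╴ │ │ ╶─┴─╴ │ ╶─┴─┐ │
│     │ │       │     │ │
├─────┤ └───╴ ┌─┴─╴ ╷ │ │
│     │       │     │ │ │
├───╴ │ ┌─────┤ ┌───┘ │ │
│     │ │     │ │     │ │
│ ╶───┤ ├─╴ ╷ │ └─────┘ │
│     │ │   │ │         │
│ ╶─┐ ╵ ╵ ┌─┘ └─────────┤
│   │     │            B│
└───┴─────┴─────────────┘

Counting cells with exactly 2 passages:
Total corridor cells: 114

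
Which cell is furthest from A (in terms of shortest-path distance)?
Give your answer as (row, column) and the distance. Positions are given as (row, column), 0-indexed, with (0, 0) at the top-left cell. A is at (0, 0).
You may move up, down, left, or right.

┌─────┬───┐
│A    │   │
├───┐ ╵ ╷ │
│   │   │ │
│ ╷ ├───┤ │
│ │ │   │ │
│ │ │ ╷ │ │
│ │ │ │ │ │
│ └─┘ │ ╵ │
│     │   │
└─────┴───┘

Computing BFS distances from A to all cells:
Furthest cell: (3, 1)
Distance: 24 steps

Path from A to the furthest cell:

┌─────┬───┐
│A → ↓│↱ ↓│
├───┐ ╵ ╷ │
│↱ ↓│↳ ↑│↓│
│ ╷ ├───┤ │
│↑│↓│↓ ↰│↓│
│ │ │ ╷ │ │
│↑│B│↓│↑│↓│
│ └─┘ │ ╵ │
│↑ ← ↲│↑ ↲│
└─────┴───┘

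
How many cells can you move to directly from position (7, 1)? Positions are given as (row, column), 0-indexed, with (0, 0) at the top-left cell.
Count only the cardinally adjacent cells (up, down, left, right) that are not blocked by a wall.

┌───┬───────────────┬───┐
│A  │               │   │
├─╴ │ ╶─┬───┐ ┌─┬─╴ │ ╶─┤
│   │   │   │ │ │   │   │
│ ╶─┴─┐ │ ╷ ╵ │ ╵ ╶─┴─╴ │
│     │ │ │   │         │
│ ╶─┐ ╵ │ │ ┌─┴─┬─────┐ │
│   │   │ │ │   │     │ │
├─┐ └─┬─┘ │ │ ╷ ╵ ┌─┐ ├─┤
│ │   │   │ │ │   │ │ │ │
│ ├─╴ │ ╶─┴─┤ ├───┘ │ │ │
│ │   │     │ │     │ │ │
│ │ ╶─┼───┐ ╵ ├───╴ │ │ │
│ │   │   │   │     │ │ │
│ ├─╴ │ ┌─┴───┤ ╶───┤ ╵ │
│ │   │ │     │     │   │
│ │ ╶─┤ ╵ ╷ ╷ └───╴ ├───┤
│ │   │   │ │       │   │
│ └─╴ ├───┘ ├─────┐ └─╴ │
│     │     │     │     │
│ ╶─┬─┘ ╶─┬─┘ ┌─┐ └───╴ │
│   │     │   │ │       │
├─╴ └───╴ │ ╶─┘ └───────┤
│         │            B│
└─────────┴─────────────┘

Checking passable neighbors of (7, 1):
Neighbors: (8, 1), (7, 2)
Count: 2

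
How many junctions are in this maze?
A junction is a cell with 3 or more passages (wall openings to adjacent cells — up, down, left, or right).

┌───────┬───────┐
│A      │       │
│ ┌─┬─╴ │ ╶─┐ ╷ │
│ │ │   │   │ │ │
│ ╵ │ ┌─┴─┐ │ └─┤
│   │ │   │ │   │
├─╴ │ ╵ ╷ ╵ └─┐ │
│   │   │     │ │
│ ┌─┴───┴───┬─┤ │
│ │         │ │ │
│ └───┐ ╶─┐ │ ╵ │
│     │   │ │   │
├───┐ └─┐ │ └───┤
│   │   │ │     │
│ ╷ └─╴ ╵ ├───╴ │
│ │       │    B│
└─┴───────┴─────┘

Checking each cell for number of passages:

Junctions found (3+ passages):
  (0, 6): 3 passages
  (2, 1): 3 passages
  (3, 5): 3 passages
  (4, 3): 3 passages
  (7, 3): 3 passages
Total junctions: 5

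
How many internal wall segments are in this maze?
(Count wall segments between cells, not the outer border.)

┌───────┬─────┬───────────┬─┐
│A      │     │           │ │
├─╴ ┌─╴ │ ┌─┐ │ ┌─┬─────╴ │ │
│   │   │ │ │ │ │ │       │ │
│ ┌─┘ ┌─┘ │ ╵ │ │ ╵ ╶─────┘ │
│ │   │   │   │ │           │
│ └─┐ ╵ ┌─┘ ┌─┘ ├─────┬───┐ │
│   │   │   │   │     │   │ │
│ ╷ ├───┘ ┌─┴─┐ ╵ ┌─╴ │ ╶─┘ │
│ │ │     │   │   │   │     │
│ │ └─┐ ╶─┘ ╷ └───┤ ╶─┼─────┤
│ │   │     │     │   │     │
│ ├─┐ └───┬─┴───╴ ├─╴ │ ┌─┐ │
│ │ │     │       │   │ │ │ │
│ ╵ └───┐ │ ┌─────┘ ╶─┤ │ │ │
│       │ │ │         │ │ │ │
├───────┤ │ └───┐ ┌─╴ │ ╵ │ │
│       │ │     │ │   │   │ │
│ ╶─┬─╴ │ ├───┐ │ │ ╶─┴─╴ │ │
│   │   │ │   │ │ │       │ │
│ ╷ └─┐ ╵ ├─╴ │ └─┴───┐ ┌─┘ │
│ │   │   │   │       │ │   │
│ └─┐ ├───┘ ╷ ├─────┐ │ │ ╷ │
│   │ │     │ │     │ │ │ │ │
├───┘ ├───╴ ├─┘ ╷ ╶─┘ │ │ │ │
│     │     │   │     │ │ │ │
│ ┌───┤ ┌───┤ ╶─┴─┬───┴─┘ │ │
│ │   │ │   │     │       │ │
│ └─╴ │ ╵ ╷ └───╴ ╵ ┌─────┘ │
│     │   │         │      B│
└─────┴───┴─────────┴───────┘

Counting internal wall segments:
Total internal walls: 182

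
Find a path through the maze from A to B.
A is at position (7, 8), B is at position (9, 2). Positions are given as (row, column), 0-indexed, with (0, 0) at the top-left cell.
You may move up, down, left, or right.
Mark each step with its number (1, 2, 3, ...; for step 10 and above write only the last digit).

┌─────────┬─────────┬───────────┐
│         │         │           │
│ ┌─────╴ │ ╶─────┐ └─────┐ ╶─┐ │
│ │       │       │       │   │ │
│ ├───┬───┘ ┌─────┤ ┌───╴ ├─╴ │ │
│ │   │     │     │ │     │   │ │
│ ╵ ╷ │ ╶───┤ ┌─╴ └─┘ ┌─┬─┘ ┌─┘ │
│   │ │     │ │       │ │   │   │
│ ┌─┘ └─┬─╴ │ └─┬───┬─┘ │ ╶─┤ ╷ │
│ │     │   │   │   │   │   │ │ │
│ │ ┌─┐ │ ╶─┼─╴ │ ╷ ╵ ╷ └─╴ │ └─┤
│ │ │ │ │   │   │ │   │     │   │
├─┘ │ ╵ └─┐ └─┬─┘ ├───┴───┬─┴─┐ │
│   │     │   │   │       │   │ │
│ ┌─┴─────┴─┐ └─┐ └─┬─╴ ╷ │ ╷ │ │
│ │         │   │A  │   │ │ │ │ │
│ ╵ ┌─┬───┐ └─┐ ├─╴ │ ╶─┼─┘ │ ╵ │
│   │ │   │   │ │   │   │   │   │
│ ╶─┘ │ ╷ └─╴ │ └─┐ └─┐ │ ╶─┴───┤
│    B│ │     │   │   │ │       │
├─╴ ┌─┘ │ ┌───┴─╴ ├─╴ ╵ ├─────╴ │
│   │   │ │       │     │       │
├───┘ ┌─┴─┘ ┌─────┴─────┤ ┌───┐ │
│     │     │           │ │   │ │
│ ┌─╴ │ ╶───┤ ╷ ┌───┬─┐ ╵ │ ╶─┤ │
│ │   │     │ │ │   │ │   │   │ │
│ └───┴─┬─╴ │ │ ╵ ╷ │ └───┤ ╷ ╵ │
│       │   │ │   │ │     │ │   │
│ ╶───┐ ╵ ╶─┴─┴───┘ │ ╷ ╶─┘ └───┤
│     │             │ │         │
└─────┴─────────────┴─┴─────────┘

Finding the shortest path from (7, 8) to (9, 2):
Path length: 96 steps
Directions: up → up → up → right → down → right → up → right → down → right → right → up → left → up → right → up → right → up → left → up → right → right → down → down → down → left → down → down → right → down → down → down → left → up → up → left → down → down → left → down → right → right → right → down → left → left → left → down → down → left → up → left → left → left → left → down → down → right → up → right → down → down → left → left → left → left → left → left → up → left → left → left → up → up → right → right → up → right → up → up → right → down → right → right → up → left → up → left → left → left → left → down → left → down → right → right

Solution:

┌─────────┬─────────┬───────────┐
│         │         │      0 1 2│
│ ┌─────╴ │ ╶─────┐ └─────┐ ╶─┐ │
│ │       │       │       │9 8│3│
│ ├───┬───┘ ┌─────┤ ┌───╴ ├─╴ │ │
│ │   │     │     │ │     │6 7│4│
│ ╵ ╷ │ ╶───┤ ┌─╴ └─┘ ┌─┬─┘ ┌─┘ │
│   │ │     │ │       │ │4 5│6 5│
│ ┌─┘ └─┬─╴ │ └─┬───┬─┘ │ ╶─┤ ╷ │
│ │     │   │   │3 4│7 8│3 2│7│ │
│ │ ┌─┐ │ ╶─┼─╴ │ ╷ ╵ ╷ └─╴ │ └─┤
│ │ │ │ │   │   │2│5 6│9 0 1│8 9│
├─┘ │ ╵ └─┐ └─┬─┘ ├───┴───┬─┴─┐ │
│   │     │   │  1│       │6 5│0│
│ ┌─┴─────┴─┐ └─┐ └─┬─╴ ╷ │ ╷ │ │
│ │1 0 9 8 7│   │A  │   │ │7│4│1│
│ ╵ ┌─┬───┐ └─┐ ├─╴ │ ╶─┼─┘ │ ╵ │
│3 2│ │0 1│6 5│ │   │   │9 8│3 2│
│ ╶─┘ │ ╷ └─╴ │ └─┐ └─┐ │ ╶─┴───┤
│4 5 B│9│2 3 4│   │   │ │0 1 2 3│
├─╴ ┌─┘ │ ┌───┴─╴ ├─╴ ╵ ├─────╴ │
│   │7 8│ │       │     │7 6 5 4│
├───┘ ┌─┴─┘ ┌─────┴─────┤ ┌───┐ │
│4 5 6│     │  5 4 3 2 1│8│   │ │
│ ┌─╴ │ ╶───┤ ╷ ┌───┬─┐ ╵ │ ╶─┤ │
│3│   │     │ │6│9 0│ │0 9│   │ │
│ └───┴─┬─╴ │ │ ╵ ╷ │ └───┤ ╷ ╵ │
│2 1 0 9│   │ │7 8│1│     │ │   │
│ ╶───┐ ╵ ╶─┴─┴───┘ │ ╷ ╶─┘ └───┤
│     │8 7 6 5 4 3 2│ │         │
└─────┴─────────────┴─┴─────────┘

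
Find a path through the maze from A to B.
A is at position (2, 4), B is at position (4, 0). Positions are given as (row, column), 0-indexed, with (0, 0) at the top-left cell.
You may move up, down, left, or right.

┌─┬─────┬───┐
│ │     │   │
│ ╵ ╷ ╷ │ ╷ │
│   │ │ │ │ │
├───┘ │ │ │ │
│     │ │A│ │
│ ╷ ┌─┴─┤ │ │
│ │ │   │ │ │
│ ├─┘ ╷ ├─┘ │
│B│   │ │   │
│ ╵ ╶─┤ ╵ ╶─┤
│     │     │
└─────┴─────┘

Finding the shortest path from (2, 4) to (4, 0):
Path length: 18 steps
Directions: up → up → right → down → down → down → down → left → down → left → up → up → left → down → left → down → left → up

Solution:

┌─┬─────┬───┐
│ │     │↱ ↓│
│ ╵ ╷ ╷ │ ╷ │
│   │ │ │↑│↓│
├───┘ │ │ │ │
│     │ │A│↓│
│ ╷ ┌─┴─┤ │ │
│ │ │↓ ↰│ │↓│
│ ├─┘ ╷ ├─┘ │
│B│↓ ↲│↑│↓ ↲│
│ ╵ ╶─┤ ╵ ╶─┤
│↑ ↲  │↑ ↲  │
└─────┴─────┘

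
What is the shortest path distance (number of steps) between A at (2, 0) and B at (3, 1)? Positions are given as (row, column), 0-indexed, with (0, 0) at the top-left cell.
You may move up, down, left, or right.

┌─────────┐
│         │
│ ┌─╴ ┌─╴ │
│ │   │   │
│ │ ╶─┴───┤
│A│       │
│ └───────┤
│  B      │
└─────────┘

Finding path from (2, 0) to (3, 1):
Path: (2,0) → (3,0) → (3,1)
Distance: 2 steps

Solution:

┌─────────┐
│         │
│ ┌─╴ ┌─╴ │
│ │   │   │
│ │ ╶─┴───┤
│A│       │
│ └───────┤
│↳ B      │
└─────────┘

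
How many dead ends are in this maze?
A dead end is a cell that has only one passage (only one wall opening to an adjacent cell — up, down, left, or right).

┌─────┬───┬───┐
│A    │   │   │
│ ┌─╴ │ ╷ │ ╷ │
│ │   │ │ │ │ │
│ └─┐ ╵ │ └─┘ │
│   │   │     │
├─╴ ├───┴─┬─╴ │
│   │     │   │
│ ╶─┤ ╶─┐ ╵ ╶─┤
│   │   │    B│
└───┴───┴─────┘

Checking each cell for number of passages:

Dead ends found at positions:
  (1, 1)
  (1, 5)
  (4, 1)
  (4, 3)
  (4, 6)
Total dead ends: 5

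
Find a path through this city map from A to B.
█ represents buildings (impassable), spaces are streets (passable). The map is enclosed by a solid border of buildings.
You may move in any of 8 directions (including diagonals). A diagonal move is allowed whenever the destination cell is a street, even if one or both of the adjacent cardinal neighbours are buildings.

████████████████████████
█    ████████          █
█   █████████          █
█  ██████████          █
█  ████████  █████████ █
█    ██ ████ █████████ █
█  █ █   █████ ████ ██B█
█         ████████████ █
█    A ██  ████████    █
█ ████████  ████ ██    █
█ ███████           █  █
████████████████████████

Finding the shortest path from A to B:
Movement: 8-directional
Path length: 18 steps
Directions: right → up-right → right → right → down-right → down-right → down-right → right → right → right → right → right → right → right → up-right → up-right → up-right → up

Solution:

████████████████████████
█    ████████          █
█   █████████          █
█  ██████████          █
█  ████████  █████████ █
█    ██ ████ █████████ █
█  █ █   █████ ████ ██B█
█      →→↘████████████↑█
█    A↗██ ↘████████  ↗ █
█ ████████ ↘████ ██ ↗  █
█ ███████   →→→→→→→↗█  █
████████████████████████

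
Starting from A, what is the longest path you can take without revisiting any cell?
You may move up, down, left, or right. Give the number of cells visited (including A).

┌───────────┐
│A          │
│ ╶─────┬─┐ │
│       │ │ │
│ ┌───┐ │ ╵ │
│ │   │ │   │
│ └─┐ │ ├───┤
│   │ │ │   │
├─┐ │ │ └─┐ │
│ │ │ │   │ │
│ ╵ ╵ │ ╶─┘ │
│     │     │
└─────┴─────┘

Finding longest simple path using DFS:
Start: (0, 0)
Longest path visits 14 cells
Path: A → down → right → right → right → down → down → down → down → right → right → up → up → left

Solution:

┌───────────┐
│A          │
│ ╶─────┬─┐ │
│↳ → → ↓│ │ │
│ ┌───┐ │ ╵ │
│ │   │↓│   │
│ └─┐ │ ├───┤
│   │ │↓│B ↰│
├─┐ │ │ └─┐ │
│ │ │ │↓  │↑│
│ ╵ ╵ │ ╶─┘ │
│     │↳ → ↑│
└─────┴─────┘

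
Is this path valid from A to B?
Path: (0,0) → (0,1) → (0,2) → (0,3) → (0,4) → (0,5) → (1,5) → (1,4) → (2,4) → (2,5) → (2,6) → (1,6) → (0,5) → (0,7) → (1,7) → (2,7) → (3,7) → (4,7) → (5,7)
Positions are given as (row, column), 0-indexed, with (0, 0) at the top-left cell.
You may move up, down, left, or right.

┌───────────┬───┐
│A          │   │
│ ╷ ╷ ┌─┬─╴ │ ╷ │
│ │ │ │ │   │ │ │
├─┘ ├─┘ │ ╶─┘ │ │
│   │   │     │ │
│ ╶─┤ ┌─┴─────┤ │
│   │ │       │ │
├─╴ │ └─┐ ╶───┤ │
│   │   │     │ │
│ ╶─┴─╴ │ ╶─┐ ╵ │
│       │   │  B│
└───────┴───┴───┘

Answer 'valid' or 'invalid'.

Checking path validity:
Result: Invalid move at step 12: cannot move from (1, 6) to (0, 5).

invalid

Correct solution:

┌───────────┬───┐
│A → → → → ↓│↱ ↓│
│ ╷ ╷ ┌─┬─╴ │ ╷ │
│ │ │ │ │↓ ↲│↑│↓│
├─┘ ├─┘ │ ╶─┘ │ │
│   │   │↳ → ↑│↓│
│ ╶─┤ ┌─┴─────┤ │
│   │ │       │↓│
├─╴ │ └─┐ ╶───┤ │
│   │   │     │↓│
│ ╶─┴─╴ │ ╶─┐ ╵ │
│       │   │  B│
└───────┴───┴───┘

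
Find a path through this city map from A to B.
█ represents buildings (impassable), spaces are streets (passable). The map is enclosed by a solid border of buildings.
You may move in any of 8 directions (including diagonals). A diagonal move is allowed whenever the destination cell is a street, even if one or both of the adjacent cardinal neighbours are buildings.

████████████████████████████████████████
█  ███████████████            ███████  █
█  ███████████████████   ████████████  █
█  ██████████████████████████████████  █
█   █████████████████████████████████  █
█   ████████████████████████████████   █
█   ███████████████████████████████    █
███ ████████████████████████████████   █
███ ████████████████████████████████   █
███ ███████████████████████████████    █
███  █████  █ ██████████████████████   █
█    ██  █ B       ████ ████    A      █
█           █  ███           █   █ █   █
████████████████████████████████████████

Finding the shortest path from A to B:
Movement: 8-directional
Path length: 21 steps
Directions: left → left → left → left → down-left → left → left → left → left → left → left → left → left → left → up-left → left → left → left → left → left → left

Solution:

████████████████████████████████████████
█  ███████████████            ███████  █
█  ███████████████████   ████████████  █
█  ██████████████████████████████████  █
█   █████████████████████████████████  █
█   ████████████████████████████████   █
█   ███████████████████████████████    █
███ ████████████████████████████████   █
███ ████████████████████████████████   █
███ ███████████████████████████████    █
███  █████  █ ██████████████████████   █
█    ██  █ B←←←←←← ████ ████↙←←←A      █
█           █  ███↖←←←←←←←←← █   █ █   █
████████████████████████████████████████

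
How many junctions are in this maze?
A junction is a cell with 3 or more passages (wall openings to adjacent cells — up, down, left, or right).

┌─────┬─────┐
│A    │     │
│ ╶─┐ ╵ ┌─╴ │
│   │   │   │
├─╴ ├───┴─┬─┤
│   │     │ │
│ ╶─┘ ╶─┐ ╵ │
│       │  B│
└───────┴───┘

Checking each cell for number of passages:

Junctions found (3+ passages):
  (3, 2): 3 passages
Total junctions: 1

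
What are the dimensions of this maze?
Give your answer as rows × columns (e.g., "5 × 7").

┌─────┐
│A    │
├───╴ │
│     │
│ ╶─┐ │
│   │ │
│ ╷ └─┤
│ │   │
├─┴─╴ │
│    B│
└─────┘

Counting the maze dimensions:
Rows (vertical): 5
Columns (horizontal): 3
Dimensions: 5 × 3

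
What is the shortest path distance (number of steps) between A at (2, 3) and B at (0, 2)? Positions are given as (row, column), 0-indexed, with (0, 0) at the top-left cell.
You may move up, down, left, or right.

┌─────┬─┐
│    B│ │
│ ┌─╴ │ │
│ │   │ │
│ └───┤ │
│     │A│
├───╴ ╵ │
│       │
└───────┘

Finding path from (2, 3) to (0, 2):
Path: (2,3) → (3,3) → (3,2) → (2,2) → (2,1) → (2,0) → (1,0) → (0,0) → (0,1) → (0,2)
Distance: 9 steps

Solution:

┌─────┬─┐
│↱ → B│ │
│ ┌─╴ │ │
│↑│   │ │
│ └───┤ │
│↑ ← ↰│A│
├───╴ ╵ │
│    ↑ ↲│
└───────┘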